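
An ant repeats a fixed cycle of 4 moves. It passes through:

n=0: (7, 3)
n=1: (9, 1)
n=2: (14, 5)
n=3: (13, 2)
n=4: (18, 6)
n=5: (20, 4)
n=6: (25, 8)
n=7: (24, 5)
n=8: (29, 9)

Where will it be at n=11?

(35, 8)

The moves between consecutive positions are (+2, -2), (+5, +4), (-1, -3), (+5, +4), (+2, -2), (+5, +4), (-1, -3), (+5, +4); they repeat the 4-cycle [(+2, -2), (+5, +4), (-1, -3), (+5, +4)].
step 9: apply (+2, -2) → (31, 7)
step 10: apply (+5, +4) → (36, 11)
step 11: apply (-1, -3) → (35, 8)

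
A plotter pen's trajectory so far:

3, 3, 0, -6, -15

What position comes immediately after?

-27

Taking differences between consecutive positions: +0, -3, -6, -9. These grow by -3 each step.
step 5: -15 − 12 → -27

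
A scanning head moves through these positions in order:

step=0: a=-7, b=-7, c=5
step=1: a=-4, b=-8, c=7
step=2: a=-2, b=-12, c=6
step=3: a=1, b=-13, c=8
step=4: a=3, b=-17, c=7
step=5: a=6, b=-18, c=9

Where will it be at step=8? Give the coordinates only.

The moves between consecutive positions are (+3, -1, +2), (+2, -4, -1), (+3, -1, +2), (+2, -4, -1), (+3, -1, +2); they repeat the 2-cycle [(+3, -1, +2), (+2, -4, -1)].
step 6: apply (+2, -4, -1) → a=8, b=-22, c=8
step 7: apply (+3, -1, +2) → a=11, b=-23, c=10
step 8: apply (+2, -4, -1) → a=13, b=-27, c=9

a=13, b=-27, c=9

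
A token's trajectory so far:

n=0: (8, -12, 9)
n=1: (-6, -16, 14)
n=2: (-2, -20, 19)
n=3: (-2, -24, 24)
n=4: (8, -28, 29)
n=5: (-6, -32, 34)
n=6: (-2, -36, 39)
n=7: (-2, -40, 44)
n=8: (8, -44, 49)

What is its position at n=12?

The first coordinate repeats the cycle [8, -6, -2, -2] with period 4; step 12 mod 4 = 0, giving 8.
The second coordinate changes by -4 each step, so at step 12 it is -12 + 12·(-4) = -60.
The third coordinate changes by +5 each step, so at step 12 it is 9 + 12·(5) = 69.

(8, -60, 69)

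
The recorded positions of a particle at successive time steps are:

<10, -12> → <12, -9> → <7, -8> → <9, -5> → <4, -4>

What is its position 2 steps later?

Differencing gives <+2, +3>, <-5, +1>, <+2, +3>, <-5, +1>. This is the pattern <+2, +3>, <-5, +1> repeated.
step 5: apply <+2, +3> → <6, -1>
step 6: apply <-5, +1> → <1, 0>

<1, 0>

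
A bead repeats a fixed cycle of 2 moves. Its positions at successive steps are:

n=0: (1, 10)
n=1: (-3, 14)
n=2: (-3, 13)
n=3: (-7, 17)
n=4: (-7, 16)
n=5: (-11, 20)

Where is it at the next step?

The moves between consecutive positions are (-4, +4), (+0, -1), (-4, +4), (+0, -1), (-4, +4); they repeat the 2-cycle [(-4, +4), (+0, -1)].
step 6: apply (+0, -1) → (-11, 19)

(-11, 19)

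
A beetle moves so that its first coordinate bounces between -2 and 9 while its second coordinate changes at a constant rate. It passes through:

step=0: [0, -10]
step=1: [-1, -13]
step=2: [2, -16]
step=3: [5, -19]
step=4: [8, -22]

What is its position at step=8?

[-2, -34]

The first coordinate travels 3 per step and bounces off the walls at -2 and 9.
  step 5: 8 → 7
  step 6: 7 → 4
  step 7: 4 → 1
  step 8: 1 → -2
The second coordinate changes by -3 each step: at step 8 it is -34.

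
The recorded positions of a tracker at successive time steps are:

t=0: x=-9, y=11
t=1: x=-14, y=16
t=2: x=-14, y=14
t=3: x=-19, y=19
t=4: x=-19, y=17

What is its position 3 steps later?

x=-29, y=25

Step-to-step displacements: (-5,+5), (+0,-2), (-5,+5), (+0,-2) — a repeating cycle of length 2.
step 5: apply (-5,+5) → x=-24, y=22
step 6: apply (+0,-2) → x=-24, y=20
step 7: apply (-5,+5) → x=-29, y=25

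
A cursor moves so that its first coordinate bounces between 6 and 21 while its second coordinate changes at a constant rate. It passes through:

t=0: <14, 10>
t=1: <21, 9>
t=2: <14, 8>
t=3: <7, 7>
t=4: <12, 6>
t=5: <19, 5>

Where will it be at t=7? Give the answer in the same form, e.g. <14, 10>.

The first coordinate reflects between 6 and 21, moving 7 per step.
  step 6: 19 → 16
  step 7: 16 → 9
The second coordinate changes by -1 each step: at step 7 it is 3.

<9, 3>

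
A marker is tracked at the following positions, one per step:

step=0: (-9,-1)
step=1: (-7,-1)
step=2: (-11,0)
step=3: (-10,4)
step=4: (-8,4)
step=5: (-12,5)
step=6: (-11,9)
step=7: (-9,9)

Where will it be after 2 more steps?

(-12,14)

Differencing gives (+2,+0), (-4,+1), (+1,+4), (+2,+0), (-4,+1), (+1,+4), (+2,+0). This is the pattern (+2,+0), (-4,+1), (+1,+4) repeated.
step 8: apply (-4,+1) → (-13,10)
step 9: apply (+1,+4) → (-12,14)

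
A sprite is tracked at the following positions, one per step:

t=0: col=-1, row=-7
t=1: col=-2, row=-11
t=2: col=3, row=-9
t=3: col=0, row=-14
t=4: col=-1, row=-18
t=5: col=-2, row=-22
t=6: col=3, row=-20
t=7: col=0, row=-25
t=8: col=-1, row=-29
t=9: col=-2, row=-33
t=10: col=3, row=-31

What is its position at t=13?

col=-2, row=-44

The moves between consecutive positions are (-1, -4), (+5, +2), (-3, -5), (-1, -4), (-1, -4), (+5, +2), (-3, -5), (-1, -4), (-1, -4), (+5, +2); they repeat the 4-cycle [(-1, -4), (+5, +2), (-3, -5), (-1, -4)].
step 11: apply (-3, -5) → col=0, row=-36
step 12: apply (-1, -4) → col=-1, row=-40
step 13: apply (-1, -4) → col=-2, row=-44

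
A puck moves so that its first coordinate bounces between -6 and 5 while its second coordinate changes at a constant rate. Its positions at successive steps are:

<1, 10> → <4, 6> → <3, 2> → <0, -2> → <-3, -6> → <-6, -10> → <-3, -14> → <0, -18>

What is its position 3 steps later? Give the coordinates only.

<1, -30>

The first coordinate reflects between -6 and 5, moving 3 per step.
  step 8: 0 → 3
  step 9: 3 → 4
  step 10: 4 → 1
The second coordinate changes by -4 each step: at step 10 it is -30.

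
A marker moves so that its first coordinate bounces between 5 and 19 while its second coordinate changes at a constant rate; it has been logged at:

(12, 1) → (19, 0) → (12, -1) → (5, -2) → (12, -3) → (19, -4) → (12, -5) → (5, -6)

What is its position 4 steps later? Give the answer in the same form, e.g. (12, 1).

The first coordinate reflects between 5 and 19, moving 7 per step.
  step 8: 5 → 12
  step 9: 12 → 19
  step 10: 19 → 12
  step 11: 12 → 5
The second coordinate changes by -1 each step: at step 11 it is -10.

(5, -10)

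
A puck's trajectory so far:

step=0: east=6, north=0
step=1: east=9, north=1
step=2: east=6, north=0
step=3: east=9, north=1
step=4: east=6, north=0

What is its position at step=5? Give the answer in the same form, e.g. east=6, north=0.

Step-to-step displacements: (+3, +1), (-3, -1), (+3, +1), (-3, -1); each is -1× the previous.
step 5: east=6, north=0 + (+3, +1) → east=9, north=1

east=9, north=1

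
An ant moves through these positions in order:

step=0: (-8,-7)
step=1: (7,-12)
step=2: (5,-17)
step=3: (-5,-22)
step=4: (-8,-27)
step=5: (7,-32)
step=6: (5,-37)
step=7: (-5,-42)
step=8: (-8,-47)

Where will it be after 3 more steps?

The first coordinate repeats the cycle [-8, 7, 5, -5] with period 4; step 11 mod 4 = 3, giving -5.
The second coordinate changes by -5 each step, so at step 11 it is -7 + 11·(-5) = -62.

(-5,-62)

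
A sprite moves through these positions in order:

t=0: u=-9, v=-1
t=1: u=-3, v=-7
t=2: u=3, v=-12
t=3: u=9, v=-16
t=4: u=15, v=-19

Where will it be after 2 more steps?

u=27, v=-22

Successive displacements: (+6,-6), (+6,-5), (+6,-4), (+6,-3) — each changes by (+0,+1).
step 5: u=15, v=-19 + (+6,-2) → u=21, v=-21
step 6: u=21, v=-21 + (+6,-1) → u=27, v=-22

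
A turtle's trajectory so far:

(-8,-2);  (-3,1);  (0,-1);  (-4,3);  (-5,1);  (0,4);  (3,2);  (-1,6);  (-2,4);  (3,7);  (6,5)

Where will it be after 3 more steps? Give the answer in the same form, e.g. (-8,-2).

(6,10)

Differencing gives (+5,+3), (+3,-2), (-4,+4), (-1,-2), (+5,+3), (+3,-2), (-4,+4), (-1,-2), (+5,+3), (+3,-2). This is the pattern (+5,+3), (+3,-2), (-4,+4), (-1,-2) repeated.
step 11: apply (-4,+4) → (2,9)
step 12: apply (-1,-2) → (1,7)
step 13: apply (+5,+3) → (6,10)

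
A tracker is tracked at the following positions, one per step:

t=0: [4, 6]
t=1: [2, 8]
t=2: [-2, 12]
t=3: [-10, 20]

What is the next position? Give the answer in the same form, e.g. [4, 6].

Step-to-step displacements: [-2, +2], [-4, +4], [-8, +8]; each is 2× the previous.
step 4: [-10, 20] + [-16, +16] → [-26, 36]

[-26, 36]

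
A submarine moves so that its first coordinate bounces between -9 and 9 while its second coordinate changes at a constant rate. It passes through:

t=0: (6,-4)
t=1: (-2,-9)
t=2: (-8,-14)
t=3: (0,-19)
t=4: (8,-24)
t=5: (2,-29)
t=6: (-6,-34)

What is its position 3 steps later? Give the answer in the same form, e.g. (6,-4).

The first coordinate travels 8 per step and bounces off the walls at -9 and 9.
  step 7: -6 → -4
  step 8: -4 → 4
  step 9: 4 → 6
The second coordinate changes by -5 each step: at step 9 it is -49.

(6,-49)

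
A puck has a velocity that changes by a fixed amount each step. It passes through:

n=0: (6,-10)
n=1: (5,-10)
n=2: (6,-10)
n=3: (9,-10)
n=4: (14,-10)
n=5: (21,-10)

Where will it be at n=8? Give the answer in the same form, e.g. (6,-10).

First differences are (-1,+0), (+1,+0), (+3,+0), (+5,+0), (+7,+0); their common second difference is (+2,+0) (constant acceleration).
step 6: (21,-10) + (+9,+0) → (30,-10)
step 7: (30,-10) + (+11,+0) → (41,-10)
step 8: (41,-10) + (+13,+0) → (54,-10)

(54,-10)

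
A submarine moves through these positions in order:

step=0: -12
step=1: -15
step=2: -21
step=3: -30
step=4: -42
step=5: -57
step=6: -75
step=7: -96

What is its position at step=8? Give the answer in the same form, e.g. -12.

Successive displacements: -3, -6, -9, -12, -15, -18, -21 — each changes by -3.
step 8: -96 − 24 → -120

-120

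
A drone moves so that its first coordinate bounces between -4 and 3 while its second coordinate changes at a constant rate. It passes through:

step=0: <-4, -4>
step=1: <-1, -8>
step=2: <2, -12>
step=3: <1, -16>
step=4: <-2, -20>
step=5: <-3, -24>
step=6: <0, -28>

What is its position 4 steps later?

The first coordinate travels 3 per step and bounces off the walls at -4 and 3.
  step 7: 0 → 3
  step 8: 3 → 0
  step 9: 0 → -3
  step 10: -3 → -2
The second coordinate changes by -4 each step: at step 10 it is -44.

<-2, -44>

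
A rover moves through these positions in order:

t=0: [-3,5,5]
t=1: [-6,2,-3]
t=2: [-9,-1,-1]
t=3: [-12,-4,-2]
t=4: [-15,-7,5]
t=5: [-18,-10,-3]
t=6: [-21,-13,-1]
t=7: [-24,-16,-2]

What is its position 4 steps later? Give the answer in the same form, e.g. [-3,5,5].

[-36,-28,-2]

First: linear, -3 per step → -36 at step 11.
Second: linear, -3 per step → -28 at step 11.
Third: cycles through 5, -3, -1, -2 every 4 steps. Step 11 lands at position 3 of the cycle → -2.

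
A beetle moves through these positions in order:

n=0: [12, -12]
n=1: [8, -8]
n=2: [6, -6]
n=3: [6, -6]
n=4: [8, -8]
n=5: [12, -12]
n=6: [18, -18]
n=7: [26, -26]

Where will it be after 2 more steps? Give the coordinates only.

[48, -48]

Successive displacements: [-4, +4], [-2, +2], [+0, +0], [+2, -2], [+4, -4], [+6, -6], [+8, -8] — each changes by [+2, -2].
step 8: [26, -26] + [+10, -10] → [36, -36]
step 9: [36, -36] + [+12, -12] → [48, -48]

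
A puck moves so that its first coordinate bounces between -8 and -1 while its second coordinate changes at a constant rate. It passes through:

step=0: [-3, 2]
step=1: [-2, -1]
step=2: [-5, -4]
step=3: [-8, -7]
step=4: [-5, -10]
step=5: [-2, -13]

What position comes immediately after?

[-3, -16]

The first coordinate reflects between -8 and -1, moving 3 per step.
  step 6: -2 → -3
The second coordinate changes by -3 each step: at step 6 it is -16.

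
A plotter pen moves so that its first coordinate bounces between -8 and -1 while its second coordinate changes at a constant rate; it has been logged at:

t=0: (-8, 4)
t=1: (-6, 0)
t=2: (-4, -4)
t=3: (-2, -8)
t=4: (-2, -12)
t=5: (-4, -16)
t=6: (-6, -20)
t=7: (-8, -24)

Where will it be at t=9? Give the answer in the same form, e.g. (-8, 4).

(-4, -32)

The first coordinate travels 2 per step and bounces off the walls at -8 and -1.
  step 8: -8 → -6
  step 9: -6 → -4
The second coordinate changes by -4 each step: at step 9 it is -32.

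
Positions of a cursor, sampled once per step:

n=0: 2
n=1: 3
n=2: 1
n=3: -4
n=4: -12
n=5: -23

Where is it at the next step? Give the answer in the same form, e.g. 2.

Taking differences between consecutive positions: +1, -2, -5, -8, -11. These grow by -3 each step.
step 6: -23 − 14 → -37

-37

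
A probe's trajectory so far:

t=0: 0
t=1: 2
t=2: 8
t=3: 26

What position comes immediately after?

80

The jumps are +2, +6, +18 — a geometric progression with ratio 3.
step 4: 26 + 54 → 80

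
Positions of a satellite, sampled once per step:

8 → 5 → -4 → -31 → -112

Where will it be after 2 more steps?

Step-to-step displacements: -3, -9, -27, -81; each is 3× the previous.
step 5: -112 − 243 → -355
step 6: -355 − 729 → -1084

-1084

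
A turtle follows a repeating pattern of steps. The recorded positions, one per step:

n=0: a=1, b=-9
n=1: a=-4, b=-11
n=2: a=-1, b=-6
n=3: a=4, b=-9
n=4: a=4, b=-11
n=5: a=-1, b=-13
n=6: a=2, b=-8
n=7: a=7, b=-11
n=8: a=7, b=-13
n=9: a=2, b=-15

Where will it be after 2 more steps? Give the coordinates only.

Differencing gives (-5, -2), (+3, +5), (+5, -3), (+0, -2), (-5, -2), (+3, +5), (+5, -3), (+0, -2), (-5, -2). This is the pattern (-5, -2), (+3, +5), (+5, -3), (+0, -2) repeated.
step 10: apply (+3, +5) → a=5, b=-10
step 11: apply (+5, -3) → a=10, b=-13

a=10, b=-13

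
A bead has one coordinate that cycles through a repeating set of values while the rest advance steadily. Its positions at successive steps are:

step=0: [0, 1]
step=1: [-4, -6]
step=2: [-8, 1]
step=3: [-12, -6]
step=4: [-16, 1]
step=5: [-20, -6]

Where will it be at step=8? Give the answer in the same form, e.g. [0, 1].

[-32, 1]

The first coordinate changes by -4 each step, so at step 8 it is 0 + 8·(-4) = -32.
The second coordinate repeats the cycle [1, -6] with period 2; step 8 mod 2 = 0, giving 1.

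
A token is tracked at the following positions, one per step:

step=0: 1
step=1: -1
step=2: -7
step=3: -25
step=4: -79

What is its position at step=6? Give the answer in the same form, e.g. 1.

Consecutive displacements -2, -6, -18, -54 scale by a factor of 3 each step.
step 5: -79 − 162 → -241
step 6: -241 − 486 → -727

-727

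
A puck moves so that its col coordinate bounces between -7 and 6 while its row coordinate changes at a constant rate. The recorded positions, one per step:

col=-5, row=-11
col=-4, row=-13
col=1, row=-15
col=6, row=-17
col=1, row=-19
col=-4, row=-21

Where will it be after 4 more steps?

col=2, row=-29

The col coordinate reflects between -7 and 6, moving 5 per step.
  step 6: -4 → -5
  step 7: -5 → 0
  step 8: 0 → 5
  step 9: 5 → 2
The row coordinate changes by -2 each step: at step 9 it is -29.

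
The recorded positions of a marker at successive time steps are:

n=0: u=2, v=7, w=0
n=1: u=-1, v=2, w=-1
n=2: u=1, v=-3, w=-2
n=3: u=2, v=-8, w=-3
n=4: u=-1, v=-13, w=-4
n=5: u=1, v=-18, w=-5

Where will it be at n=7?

The u coordinate repeats the cycle [2, -1, 1] with period 3; step 7 mod 3 = 1, giving -1.
The v coordinate changes by -5 each step, so at step 7 it is 7 + 7·(-5) = -28.
The w coordinate changes by -1 each step, so at step 7 it is 0 + 7·(-1) = -7.

u=-1, v=-28, w=-7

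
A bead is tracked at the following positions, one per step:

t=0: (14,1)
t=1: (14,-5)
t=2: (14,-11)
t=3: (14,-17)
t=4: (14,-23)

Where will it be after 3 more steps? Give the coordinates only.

Each step adds (+0,-6) to the position.
step 5: (14,-23) + (+0,-6) → (14,-29)
step 6: (14,-29) + (+0,-6) → (14,-35)
step 7: (14,-35) + (+0,-6) → (14,-41)

(14,-41)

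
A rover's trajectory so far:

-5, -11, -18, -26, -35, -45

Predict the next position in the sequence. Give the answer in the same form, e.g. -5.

-56

Taking differences between consecutive positions: -6, -7, -8, -9, -10. These grow by -1 each step.
step 6: -45 − 11 → -56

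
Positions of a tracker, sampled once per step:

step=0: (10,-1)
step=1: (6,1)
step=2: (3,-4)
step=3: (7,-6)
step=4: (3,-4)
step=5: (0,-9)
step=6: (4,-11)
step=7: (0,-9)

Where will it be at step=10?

Differencing gives (-4,+2), (-3,-5), (+4,-2), (-4,+2), (-3,-5), (+4,-2), (-4,+2). This is the pattern (-4,+2), (-3,-5), (+4,-2) repeated.
step 8: apply (-3,-5) → (-3,-14)
step 9: apply (+4,-2) → (1,-16)
step 10: apply (-4,+2) → (-3,-14)

(-3,-14)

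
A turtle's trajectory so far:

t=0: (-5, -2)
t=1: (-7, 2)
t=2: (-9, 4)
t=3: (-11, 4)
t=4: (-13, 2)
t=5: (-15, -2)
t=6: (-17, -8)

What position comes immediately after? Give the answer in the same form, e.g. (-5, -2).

Taking differences between consecutive positions: (-2, +4), (-2, +2), (-2, +0), (-2, -2), (-2, -4), (-2, -6). These grow by (+0, -2) each step.
step 7: (-17, -8) + (-2, -8) → (-19, -16)

(-19, -16)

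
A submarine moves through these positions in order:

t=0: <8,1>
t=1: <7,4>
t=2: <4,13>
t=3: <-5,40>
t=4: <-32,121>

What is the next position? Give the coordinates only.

The jumps are <-1,+3>, <-3,+9>, <-9,+27>, <-27,+81> — a geometric progression with ratio 3.
step 5: <-32,121> + <-81,+243> → <-113,364>

<-113,364>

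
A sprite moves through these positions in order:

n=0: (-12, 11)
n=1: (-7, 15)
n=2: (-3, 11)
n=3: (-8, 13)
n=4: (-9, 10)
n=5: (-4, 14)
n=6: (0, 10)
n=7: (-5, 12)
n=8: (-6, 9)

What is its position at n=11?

Step-to-step displacements: (+5, +4), (+4, -4), (-5, +2), (-1, -3), (+5, +4), (+4, -4), (-5, +2), (-1, -3) — a repeating cycle of length 4.
step 9: apply (+5, +4) → (-1, 13)
step 10: apply (+4, -4) → (3, 9)
step 11: apply (-5, +2) → (-2, 11)

(-2, 11)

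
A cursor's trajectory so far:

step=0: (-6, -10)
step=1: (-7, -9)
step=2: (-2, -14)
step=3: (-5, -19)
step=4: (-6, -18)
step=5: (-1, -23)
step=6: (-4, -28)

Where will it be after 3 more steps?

Step-to-step displacements: (-1, +1), (+5, -5), (-3, -5), (-1, +1), (+5, -5), (-3, -5) — a repeating cycle of length 3.
step 7: apply (-1, +1) → (-5, -27)
step 8: apply (+5, -5) → (0, -32)
step 9: apply (-3, -5) → (-3, -37)

(-3, -37)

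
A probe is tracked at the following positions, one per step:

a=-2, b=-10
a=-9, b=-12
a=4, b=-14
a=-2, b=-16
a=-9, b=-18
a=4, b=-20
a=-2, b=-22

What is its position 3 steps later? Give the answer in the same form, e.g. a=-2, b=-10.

a=-2, b=-28

The a coordinate repeats the cycle [-2, -9, 4] with period 3; step 9 mod 3 = 0, giving -2.
The b coordinate changes by -2 each step, so at step 9 it is -10 + 9·(-2) = -28.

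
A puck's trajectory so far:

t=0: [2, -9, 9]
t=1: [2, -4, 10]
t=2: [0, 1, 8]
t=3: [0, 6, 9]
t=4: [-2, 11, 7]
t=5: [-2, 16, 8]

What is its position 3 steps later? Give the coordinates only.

Differencing gives [+0, +5, +1], [-2, +5, -2], [+0, +5, +1], [-2, +5, -2], [+0, +5, +1]. This is the pattern [+0, +5, +1], [-2, +5, -2] repeated.
step 6: apply [-2, +5, -2] → [-4, 21, 6]
step 7: apply [+0, +5, +1] → [-4, 26, 7]
step 8: apply [-2, +5, -2] → [-6, 31, 5]

[-6, 31, 5]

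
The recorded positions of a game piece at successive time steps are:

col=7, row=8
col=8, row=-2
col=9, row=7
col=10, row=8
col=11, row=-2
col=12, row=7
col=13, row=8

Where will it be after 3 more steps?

col=16, row=8

Col: linear, +1 per step → 16 at step 9.
Row: cycles through 8, -2, 7 every 3 steps. Step 9 lands at position 0 of the cycle → 8.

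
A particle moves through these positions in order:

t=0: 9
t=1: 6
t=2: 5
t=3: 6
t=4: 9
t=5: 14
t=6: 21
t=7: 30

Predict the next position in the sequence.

41

Taking differences between consecutive positions: -3, -1, +1, +3, +5, +7, +9. These grow by +2 each step.
step 8: 30 + 11 → 41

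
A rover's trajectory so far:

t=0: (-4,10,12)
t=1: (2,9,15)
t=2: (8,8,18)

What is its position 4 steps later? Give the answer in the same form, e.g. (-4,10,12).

Each step adds (+6,-1,+3) to the position.
step 3: (8,8,18) + (+6,-1,+3) → (14,7,21)
step 4: (14,7,21) + (+6,-1,+3) → (20,6,24)
step 5: (20,6,24) + (+6,-1,+3) → (26,5,27)
step 6: (26,5,27) + (+6,-1,+3) → (32,4,30)

(32,4,30)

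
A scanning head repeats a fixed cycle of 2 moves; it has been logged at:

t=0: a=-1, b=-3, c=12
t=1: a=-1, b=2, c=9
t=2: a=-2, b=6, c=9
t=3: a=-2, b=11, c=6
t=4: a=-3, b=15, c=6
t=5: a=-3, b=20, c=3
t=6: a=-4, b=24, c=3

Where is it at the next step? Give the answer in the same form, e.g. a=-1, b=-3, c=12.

Step-to-step displacements: (+0, +5, -3), (-1, +4, +0), (+0, +5, -3), (-1, +4, +0), (+0, +5, -3), (-1, +4, +0) — a repeating cycle of length 2.
step 7: apply (+0, +5, -3) → a=-4, b=29, c=0

a=-4, b=29, c=0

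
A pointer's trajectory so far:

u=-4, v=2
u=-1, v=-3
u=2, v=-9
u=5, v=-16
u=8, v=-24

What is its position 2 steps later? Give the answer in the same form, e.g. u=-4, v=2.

u=14, v=-43

Successive displacements: (+3,-5), (+3,-6), (+3,-7), (+3,-8) — each changes by (+0,-1).
step 5: u=8, v=-24 + (+3,-9) → u=11, v=-33
step 6: u=11, v=-33 + (+3,-10) → u=14, v=-43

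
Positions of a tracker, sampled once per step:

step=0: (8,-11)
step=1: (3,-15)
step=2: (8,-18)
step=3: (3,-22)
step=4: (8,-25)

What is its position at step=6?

(8,-32)

Differencing gives (-5,-4), (+5,-3), (-5,-4), (+5,-3). This is the pattern (-5,-4), (+5,-3) repeated.
step 5: apply (-5,-4) → (3,-29)
step 6: apply (+5,-3) → (8,-32)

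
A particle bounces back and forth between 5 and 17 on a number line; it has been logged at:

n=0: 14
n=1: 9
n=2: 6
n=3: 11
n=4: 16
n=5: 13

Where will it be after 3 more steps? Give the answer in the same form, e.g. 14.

12

The value travels 5 per step and bounces off the walls at 5 and 17.
  step 6: 13 → 8
  step 7: 8 → 7
  step 8: 7 → 12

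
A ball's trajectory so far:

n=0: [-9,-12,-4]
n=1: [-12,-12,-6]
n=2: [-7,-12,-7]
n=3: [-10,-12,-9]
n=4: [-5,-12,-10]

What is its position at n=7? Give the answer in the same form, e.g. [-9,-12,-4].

Step-to-step displacements: [-3,+0,-2], [+5,+0,-1], [-3,+0,-2], [+5,+0,-1] — a repeating cycle of length 2.
step 5: apply [-3,+0,-2] → [-8,-12,-12]
step 6: apply [+5,+0,-1] → [-3,-12,-13]
step 7: apply [-3,+0,-2] → [-6,-12,-15]

[-6,-12,-15]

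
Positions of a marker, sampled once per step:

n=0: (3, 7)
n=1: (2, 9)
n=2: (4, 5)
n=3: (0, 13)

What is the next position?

(8, -3)

Step-to-step displacements: (-1, +2), (+2, -4), (-4, +8); each is -2× the previous.
step 4: (0, 13) + (+8, -16) → (8, -3)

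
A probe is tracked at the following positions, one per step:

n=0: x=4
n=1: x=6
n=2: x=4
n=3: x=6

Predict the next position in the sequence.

x=4

The jumps are +2, -2, +2 — a geometric progression with ratio -1.
step 4: 6 − 2 → x=4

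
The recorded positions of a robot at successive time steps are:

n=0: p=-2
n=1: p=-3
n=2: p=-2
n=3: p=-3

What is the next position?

p=-2

Step-to-step displacements: -1, +1, -1; each is -1× the previous.
step 4: -3 + 1 → p=-2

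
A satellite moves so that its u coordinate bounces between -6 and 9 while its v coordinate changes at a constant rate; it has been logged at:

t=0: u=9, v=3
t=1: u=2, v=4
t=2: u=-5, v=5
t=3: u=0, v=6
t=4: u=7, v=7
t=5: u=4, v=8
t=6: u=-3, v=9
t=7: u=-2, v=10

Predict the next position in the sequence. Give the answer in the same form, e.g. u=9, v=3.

The u coordinate reflects between -6 and 9, moving 7 per step.
  step 8: -2 → 5
The v coordinate changes by +1 each step: at step 8 it is 11.

u=5, v=11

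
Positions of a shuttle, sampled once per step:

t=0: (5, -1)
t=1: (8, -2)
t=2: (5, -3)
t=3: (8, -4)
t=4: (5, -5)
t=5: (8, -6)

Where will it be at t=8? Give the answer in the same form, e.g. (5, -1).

The first coordinate repeats the cycle [5, 8] with period 2; step 8 mod 2 = 0, giving 5.
The second coordinate changes by -1 each step, so at step 8 it is -1 + 8·(-1) = -9.

(5, -9)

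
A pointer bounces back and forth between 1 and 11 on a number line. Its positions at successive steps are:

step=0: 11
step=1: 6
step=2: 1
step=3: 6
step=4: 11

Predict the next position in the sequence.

6

The value travels 5 per step and bounces off the walls at 1 and 11.
  step 5: 11 → 6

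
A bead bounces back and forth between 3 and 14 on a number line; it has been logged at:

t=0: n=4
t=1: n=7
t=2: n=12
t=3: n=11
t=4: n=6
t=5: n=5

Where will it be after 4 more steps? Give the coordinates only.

The value travels 5 per step and bounces off the walls at 3 and 14.
  step 6: 5 → 10
  step 7: 10 → 13
  step 8: 13 → 8
  step 9: 8 → 3

n=3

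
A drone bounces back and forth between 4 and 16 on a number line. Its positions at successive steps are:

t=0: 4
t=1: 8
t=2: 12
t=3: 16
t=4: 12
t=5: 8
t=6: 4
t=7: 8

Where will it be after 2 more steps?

16

The value travels 4 per step and bounces off the walls at 4 and 16.
  step 8: 8 → 12
  step 9: 12 → 16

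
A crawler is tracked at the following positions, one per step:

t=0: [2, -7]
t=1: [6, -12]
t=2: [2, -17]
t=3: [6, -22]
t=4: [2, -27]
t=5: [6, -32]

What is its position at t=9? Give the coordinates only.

The first coordinate repeats the cycle [2, 6] with period 2; step 9 mod 2 = 1, giving 6.
The second coordinate changes by -5 each step, so at step 9 it is -7 + 9·(-5) = -52.

[6, -52]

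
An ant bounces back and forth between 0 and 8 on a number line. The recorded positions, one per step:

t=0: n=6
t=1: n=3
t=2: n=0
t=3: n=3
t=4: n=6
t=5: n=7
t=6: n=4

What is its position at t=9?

n=5

The value travels 3 per step and bounces off the walls at 0 and 8.
  step 7: 4 → 1
  step 8: 1 → 2
  step 9: 2 → 5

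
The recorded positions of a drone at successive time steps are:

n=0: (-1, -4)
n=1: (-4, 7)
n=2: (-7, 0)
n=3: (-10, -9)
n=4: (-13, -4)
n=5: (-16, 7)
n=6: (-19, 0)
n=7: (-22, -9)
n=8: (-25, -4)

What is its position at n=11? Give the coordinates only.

(-34, -9)

First: linear, -3 per step → -34 at step 11.
Second: cycles through -4, 7, 0, -9 every 4 steps. Step 11 lands at position 3 of the cycle → -9.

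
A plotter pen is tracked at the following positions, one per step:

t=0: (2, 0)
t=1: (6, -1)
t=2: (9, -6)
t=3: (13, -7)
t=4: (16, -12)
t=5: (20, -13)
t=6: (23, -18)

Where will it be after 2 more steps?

Differencing gives (+4, -1), (+3, -5), (+4, -1), (+3, -5), (+4, -1), (+3, -5). This is the pattern (+4, -1), (+3, -5) repeated.
step 7: apply (+4, -1) → (27, -19)
step 8: apply (+3, -5) → (30, -24)

(30, -24)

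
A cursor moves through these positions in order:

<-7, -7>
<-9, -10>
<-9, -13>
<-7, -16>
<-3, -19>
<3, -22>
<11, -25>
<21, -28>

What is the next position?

<33, -31>

Taking differences between consecutive positions: <-2, -3>, <+0, -3>, <+2, -3>, <+4, -3>, <+6, -3>, <+8, -3>, <+10, -3>. These grow by <+2, +0> each step.
step 8: <21, -28> + <+12, -3> → <33, -31>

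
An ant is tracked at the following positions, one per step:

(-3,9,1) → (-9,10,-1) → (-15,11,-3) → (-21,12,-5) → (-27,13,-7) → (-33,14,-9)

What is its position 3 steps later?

(-51,17,-15)

Constant displacement of (-6,+1,-2) per step.
step 6: (-33,14,-9) + (-6,+1,-2) → (-39,15,-11)
step 7: (-39,15,-11) + (-6,+1,-2) → (-45,16,-13)
step 8: (-45,16,-13) + (-6,+1,-2) → (-51,17,-15)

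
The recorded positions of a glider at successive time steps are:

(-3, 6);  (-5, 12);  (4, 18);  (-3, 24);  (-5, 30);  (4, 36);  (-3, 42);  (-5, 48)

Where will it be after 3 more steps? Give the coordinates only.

The first coordinate repeats the cycle [-3, -5, 4] with period 3; step 10 mod 3 = 1, giving -5.
The second coordinate changes by +6 each step, so at step 10 it is 6 + 10·(6) = 66.

(-5, 66)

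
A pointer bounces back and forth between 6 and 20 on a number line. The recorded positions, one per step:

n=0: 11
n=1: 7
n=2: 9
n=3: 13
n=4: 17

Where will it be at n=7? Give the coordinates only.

The value travels 4 per step and bounces off the walls at 6 and 20.
  step 5: 17 → 19
  step 6: 19 → 15
  step 7: 15 → 11

11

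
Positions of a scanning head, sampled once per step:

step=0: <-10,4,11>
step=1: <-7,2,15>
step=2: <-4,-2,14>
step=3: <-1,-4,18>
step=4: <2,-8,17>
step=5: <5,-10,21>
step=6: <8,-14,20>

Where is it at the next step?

Step-to-step displacements: <+3,-2,+4>, <+3,-4,-1>, <+3,-2,+4>, <+3,-4,-1>, <+3,-2,+4>, <+3,-4,-1> — a repeating cycle of length 2.
step 7: apply <+3,-2,+4> → <11,-16,24>

<11,-16,24>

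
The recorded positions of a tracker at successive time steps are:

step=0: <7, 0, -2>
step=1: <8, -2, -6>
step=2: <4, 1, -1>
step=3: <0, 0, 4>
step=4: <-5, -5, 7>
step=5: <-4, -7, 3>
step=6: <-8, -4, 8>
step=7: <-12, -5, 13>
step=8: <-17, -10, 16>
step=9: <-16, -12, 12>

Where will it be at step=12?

<-29, -15, 25>

The moves between consecutive positions are <+1, -2, -4>, <-4, +3, +5>, <-4, -1, +5>, <-5, -5, +3>, <+1, -2, -4>, <-4, +3, +5>, <-4, -1, +5>, <-5, -5, +3>, <+1, -2, -4>; they repeat the 4-cycle [<+1, -2, -4>, <-4, +3, +5>, <-4, -1, +5>, <-5, -5, +3>].
step 10: apply <-4, +3, +5> → <-20, -9, 17>
step 11: apply <-4, -1, +5> → <-24, -10, 22>
step 12: apply <-5, -5, +3> → <-29, -15, 25>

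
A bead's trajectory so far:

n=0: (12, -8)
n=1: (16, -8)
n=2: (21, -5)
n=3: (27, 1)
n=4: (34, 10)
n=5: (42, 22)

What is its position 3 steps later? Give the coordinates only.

Successive displacements: (+4, +0), (+5, +3), (+6, +6), (+7, +9), (+8, +12) — each changes by (+1, +3).
step 6: (42, 22) + (+9, +15) → (51, 37)
step 7: (51, 37) + (+10, +18) → (61, 55)
step 8: (61, 55) + (+11, +21) → (72, 76)

(72, 76)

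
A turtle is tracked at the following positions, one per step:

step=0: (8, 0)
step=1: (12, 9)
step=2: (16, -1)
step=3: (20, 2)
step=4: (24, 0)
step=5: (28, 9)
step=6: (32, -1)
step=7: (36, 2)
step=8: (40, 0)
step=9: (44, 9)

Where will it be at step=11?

(52, 2)

The first coordinate changes by +4 each step, so at step 11 it is 8 + 11·(4) = 52.
The second coordinate repeats the cycle [0, 9, -1, 2] with period 4; step 11 mod 4 = 3, giving 2.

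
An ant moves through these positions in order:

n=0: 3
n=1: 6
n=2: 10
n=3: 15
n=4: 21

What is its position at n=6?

36

Taking differences between consecutive positions: +3, +4, +5, +6. These grow by +1 each step.
step 5: 21 + 7 → 28
step 6: 28 + 8 → 36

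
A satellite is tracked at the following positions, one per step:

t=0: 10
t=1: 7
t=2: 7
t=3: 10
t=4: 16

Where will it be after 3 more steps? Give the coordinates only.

Taking differences between consecutive positions: -3, +0, +3, +6. These grow by +3 each step.
step 5: 16 + 9 → 25
step 6: 25 + 12 → 37
step 7: 37 + 15 → 52

52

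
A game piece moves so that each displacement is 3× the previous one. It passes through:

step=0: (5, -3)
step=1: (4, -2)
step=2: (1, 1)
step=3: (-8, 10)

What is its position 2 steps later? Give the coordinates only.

(-116, 118)

The jumps are (-1, +1), (-3, +3), (-9, +9) — a geometric progression with ratio 3.
step 4: (-8, 10) + (-27, +27) → (-35, 37)
step 5: (-35, 37) + (-81, +81) → (-116, 118)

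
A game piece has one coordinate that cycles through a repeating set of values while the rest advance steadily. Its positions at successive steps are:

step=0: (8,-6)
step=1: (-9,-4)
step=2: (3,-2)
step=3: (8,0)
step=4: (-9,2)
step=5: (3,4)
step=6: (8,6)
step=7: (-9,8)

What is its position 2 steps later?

First: cycles through 8, -9, 3 every 3 steps. Step 9 lands at position 0 of the cycle → 8.
Second: linear, +2 per step → 12 at step 9.

(8,12)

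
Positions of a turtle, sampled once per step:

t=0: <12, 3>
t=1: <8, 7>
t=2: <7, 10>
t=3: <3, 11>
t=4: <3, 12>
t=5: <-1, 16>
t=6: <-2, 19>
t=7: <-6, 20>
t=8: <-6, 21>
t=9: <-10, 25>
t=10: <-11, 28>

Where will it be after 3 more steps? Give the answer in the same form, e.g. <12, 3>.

Step-to-step displacements: <-4, +4>, <-1, +3>, <-4, +1>, <+0, +1>, <-4, +4>, <-1, +3>, <-4, +1>, <+0, +1>, <-4, +4>, <-1, +3> — a repeating cycle of length 4.
step 11: apply <-4, +1> → <-15, 29>
step 12: apply <+0, +1> → <-15, 30>
step 13: apply <-4, +4> → <-19, 34>

<-19, 34>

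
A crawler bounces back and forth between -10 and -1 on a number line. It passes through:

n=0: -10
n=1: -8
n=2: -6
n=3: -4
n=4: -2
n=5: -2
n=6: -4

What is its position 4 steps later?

The value travels 2 per step and bounces off the walls at -10 and -1.
  step 7: -4 → -6
  step 8: -6 → -8
  step 9: -8 → -10
  step 10: -10 → -8

-8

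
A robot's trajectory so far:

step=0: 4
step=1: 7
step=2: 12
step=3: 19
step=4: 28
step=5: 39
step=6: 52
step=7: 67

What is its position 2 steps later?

103

Successive displacements: +3, +5, +7, +9, +11, +13, +15 — each changes by +2.
step 8: 67 + 17 → 84
step 9: 84 + 19 → 103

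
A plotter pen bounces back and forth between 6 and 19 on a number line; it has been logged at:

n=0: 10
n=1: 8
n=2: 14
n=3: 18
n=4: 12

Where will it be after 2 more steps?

The value reflects between 6 and 19, moving 6 per step.
  step 5: 12 → 6
  step 6: 6 → 12

12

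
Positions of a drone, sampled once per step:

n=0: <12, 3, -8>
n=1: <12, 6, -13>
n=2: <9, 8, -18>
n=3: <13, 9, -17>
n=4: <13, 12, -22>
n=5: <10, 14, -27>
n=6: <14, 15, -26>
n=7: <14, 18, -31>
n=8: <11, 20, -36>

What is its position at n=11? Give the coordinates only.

Step-to-step displacements: <+0, +3, -5>, <-3, +2, -5>, <+4, +1, +1>, <+0, +3, -5>, <-3, +2, -5>, <+4, +1, +1>, <+0, +3, -5>, <-3, +2, -5> — a repeating cycle of length 3.
step 9: apply <+4, +1, +1> → <15, 21, -35>
step 10: apply <+0, +3, -5> → <15, 24, -40>
step 11: apply <-3, +2, -5> → <12, 26, -45>

<12, 26, -45>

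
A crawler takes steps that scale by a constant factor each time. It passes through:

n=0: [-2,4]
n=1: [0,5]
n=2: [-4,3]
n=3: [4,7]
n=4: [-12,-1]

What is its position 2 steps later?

[-44,-17]

Step-to-step displacements: [+2,+1], [-4,-2], [+8,+4], [-16,-8]; each is -2× the previous.
step 5: [-12,-1] + [+32,+16] → [20,15]
step 6: [20,15] + [-64,-32] → [-44,-17]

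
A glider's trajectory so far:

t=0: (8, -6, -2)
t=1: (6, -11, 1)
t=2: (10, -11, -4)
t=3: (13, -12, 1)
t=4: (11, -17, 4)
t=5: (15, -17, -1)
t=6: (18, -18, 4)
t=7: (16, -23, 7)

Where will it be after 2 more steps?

Step-to-step displacements: (-2, -5, +3), (+4, +0, -5), (+3, -1, +5), (-2, -5, +3), (+4, +0, -5), (+3, -1, +5), (-2, -5, +3) — a repeating cycle of length 3.
step 8: apply (+4, +0, -5) → (20, -23, 2)
step 9: apply (+3, -1, +5) → (23, -24, 7)

(23, -24, 7)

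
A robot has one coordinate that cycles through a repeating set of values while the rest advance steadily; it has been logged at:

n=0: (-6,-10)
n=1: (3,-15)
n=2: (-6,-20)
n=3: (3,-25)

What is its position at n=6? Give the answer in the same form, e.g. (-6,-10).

First: cycles through -6, 3 every 2 steps. Step 6 lands at position 0 of the cycle → -6.
Second: linear, -5 per step → -40 at step 6.

(-6,-40)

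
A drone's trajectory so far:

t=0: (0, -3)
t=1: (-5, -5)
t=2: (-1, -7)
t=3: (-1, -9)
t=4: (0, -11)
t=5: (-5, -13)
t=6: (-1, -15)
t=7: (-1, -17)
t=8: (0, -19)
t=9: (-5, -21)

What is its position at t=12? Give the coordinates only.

First: cycles through 0, -5, -1, -1 every 4 steps. Step 12 lands at position 0 of the cycle → 0.
Second: linear, -2 per step → -27 at step 12.

(0, -27)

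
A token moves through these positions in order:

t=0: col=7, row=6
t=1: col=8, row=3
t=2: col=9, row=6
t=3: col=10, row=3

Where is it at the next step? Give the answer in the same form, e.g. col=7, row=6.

col=11, row=6

The col coordinate changes by +1 each step, so at step 4 it is 7 + 4·(1) = 11.
The row coordinate repeats the cycle [6, 3] with period 2; step 4 mod 2 = 0, giving 6.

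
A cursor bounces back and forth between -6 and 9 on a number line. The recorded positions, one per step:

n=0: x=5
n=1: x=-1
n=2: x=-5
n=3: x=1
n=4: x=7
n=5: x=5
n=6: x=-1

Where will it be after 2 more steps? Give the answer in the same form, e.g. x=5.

The value reflects between -6 and 9, moving 6 per step.
  step 7: -1 → -5
  step 8: -5 → 1

x=1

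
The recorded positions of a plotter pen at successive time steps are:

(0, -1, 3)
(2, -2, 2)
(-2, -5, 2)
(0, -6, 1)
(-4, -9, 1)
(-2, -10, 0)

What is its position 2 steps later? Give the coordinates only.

Step-to-step displacements: (+2, -1, -1), (-4, -3, +0), (+2, -1, -1), (-4, -3, +0), (+2, -1, -1) — a repeating cycle of length 2.
step 6: apply (-4, -3, +0) → (-6, -13, 0)
step 7: apply (+2, -1, -1) → (-4, -14, -1)

(-4, -14, -1)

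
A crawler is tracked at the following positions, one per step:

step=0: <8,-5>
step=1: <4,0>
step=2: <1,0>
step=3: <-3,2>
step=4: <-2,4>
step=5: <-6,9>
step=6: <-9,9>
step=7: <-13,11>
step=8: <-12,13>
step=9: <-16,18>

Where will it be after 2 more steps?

<-23,20>

Differencing gives <-4,+5>, <-3,+0>, <-4,+2>, <+1,+2>, <-4,+5>, <-3,+0>, <-4,+2>, <+1,+2>, <-4,+5>. This is the pattern <-4,+5>, <-3,+0>, <-4,+2>, <+1,+2> repeated.
step 10: apply <-3,+0> → <-19,18>
step 11: apply <-4,+2> → <-23,20>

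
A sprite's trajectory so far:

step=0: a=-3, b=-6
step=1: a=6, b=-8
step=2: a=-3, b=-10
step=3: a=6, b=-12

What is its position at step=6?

a=-3, b=-18

A: cycles through -3, 6 every 2 steps. Step 6 lands at position 0 of the cycle → -3.
B: linear, -2 per step → -18 at step 6.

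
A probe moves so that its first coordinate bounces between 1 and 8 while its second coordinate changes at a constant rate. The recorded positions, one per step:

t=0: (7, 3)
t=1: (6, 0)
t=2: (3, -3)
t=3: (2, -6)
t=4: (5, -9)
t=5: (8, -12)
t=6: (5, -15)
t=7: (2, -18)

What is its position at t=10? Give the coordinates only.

The first coordinate reflects between 1 and 8, moving 3 per step.
  step 8: 2 → 3
  step 9: 3 → 6
  step 10: 6 → 7
The second coordinate changes by -3 each step: at step 10 it is -27.

(7, -27)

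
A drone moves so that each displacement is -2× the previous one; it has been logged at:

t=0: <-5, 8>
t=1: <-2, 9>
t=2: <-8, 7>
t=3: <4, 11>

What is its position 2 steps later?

Consecutive displacements <+3, +1>, <-6, -2>, <+12, +4> scale by a factor of -2 each step.
step 4: <4, 11> + <-24, -8> → <-20, 3>
step 5: <-20, 3> + <+48, +16> → <28, 19>

<28, 19>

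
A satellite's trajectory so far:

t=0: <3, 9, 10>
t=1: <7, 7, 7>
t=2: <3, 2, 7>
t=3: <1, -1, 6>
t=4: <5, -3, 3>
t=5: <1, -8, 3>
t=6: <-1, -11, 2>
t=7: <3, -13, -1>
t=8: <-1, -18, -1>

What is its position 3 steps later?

<-3, -28, -5>

Differencing gives <+4, -2, -3>, <-4, -5, +0>, <-2, -3, -1>, <+4, -2, -3>, <-4, -5, +0>, <-2, -3, -1>, <+4, -2, -3>, <-4, -5, +0>. This is the pattern <+4, -2, -3>, <-4, -5, +0>, <-2, -3, -1> repeated.
step 9: apply <-2, -3, -1> → <-3, -21, -2>
step 10: apply <+4, -2, -3> → <1, -23, -5>
step 11: apply <-4, -5, +0> → <-3, -28, -5>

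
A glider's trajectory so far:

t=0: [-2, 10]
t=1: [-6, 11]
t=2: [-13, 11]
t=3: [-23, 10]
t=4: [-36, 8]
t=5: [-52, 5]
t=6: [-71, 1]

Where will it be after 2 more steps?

[-118, -10]

Successive displacements: [-4, +1], [-7, +0], [-10, -1], [-13, -2], [-16, -3], [-19, -4] — each changes by [-3, -1].
step 7: [-71, 1] + [-22, -5] → [-93, -4]
step 8: [-93, -4] + [-25, -6] → [-118, -10]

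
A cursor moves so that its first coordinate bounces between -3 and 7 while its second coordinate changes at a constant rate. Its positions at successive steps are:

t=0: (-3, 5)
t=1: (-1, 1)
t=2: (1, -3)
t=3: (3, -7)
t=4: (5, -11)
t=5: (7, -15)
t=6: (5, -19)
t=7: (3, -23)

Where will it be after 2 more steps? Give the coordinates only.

The first coordinate travels 2 per step and bounces off the walls at -3 and 7.
  step 8: 3 → 1
  step 9: 1 → -1
The second coordinate changes by -4 each step: at step 9 it is -31.

(-1, -31)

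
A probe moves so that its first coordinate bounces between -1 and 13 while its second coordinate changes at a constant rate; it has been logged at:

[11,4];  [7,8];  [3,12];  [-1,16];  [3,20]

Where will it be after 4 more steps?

The first coordinate travels 4 per step and bounces off the walls at -1 and 13.
  step 5: 3 → 7
  step 6: 7 → 11
  step 7: 11 → 11
  step 8: 11 → 7
The second coordinate changes by +4 each step: at step 8 it is 36.

[7,36]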